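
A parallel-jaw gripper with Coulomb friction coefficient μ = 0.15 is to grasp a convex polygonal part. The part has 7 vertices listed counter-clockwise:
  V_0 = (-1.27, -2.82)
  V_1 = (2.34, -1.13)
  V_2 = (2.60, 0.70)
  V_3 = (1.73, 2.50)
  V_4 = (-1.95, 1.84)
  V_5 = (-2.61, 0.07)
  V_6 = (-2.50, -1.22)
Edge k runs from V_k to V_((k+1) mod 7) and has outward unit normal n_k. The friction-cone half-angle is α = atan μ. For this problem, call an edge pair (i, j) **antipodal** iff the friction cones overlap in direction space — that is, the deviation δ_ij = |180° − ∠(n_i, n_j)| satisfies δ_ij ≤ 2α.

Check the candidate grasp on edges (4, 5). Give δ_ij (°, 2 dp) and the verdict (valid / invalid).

α = atan 0.15 = 8.53°;  2α = 17.06°
edge 4: e_4 = (-0.66, -1.77);  n_4 = (-0.9370, +0.3494)
edge 5: e_5 = (+0.11, -1.29);  n_5 = (-0.9964, -0.0850)
∠(n_4, n_5) = 25.32°
δ = |180° − 25.32°| = 154.68°
154.68° > 2α = 17.06°  →  invalid

δ = 154.68°, invalid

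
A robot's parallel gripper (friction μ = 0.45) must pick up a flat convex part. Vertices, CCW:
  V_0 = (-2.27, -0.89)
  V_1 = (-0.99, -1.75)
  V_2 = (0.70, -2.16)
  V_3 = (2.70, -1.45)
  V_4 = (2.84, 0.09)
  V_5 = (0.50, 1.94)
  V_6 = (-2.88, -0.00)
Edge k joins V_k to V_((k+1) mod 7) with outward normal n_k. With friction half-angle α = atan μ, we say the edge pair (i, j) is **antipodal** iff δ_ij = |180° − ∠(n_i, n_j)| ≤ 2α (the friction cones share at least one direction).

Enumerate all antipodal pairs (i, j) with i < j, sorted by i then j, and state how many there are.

count = 6; pairs: (0,4), (1,4), (1,5), (2,5), (3,6), (4,6)

α = atan 0.45 = 24.23°;  2α = 48.46°
n_0 = (-0.5577, -0.8300)
n_1 = (-0.2358, -0.9718)
n_2 = (+0.3345, -0.9424)
n_3 = (+0.9959, -0.0905)
n_4 = (+0.6202, +0.7845)
n_5 = (-0.4978, +0.8673)
n_6 = (-0.8249, -0.5653)
  (0,1): δ = 159.74°  ·
  (0,2): δ = 126.56°  ·
  (0,3): δ = 61.30°  ·
  (0,4): δ = 4.43°  ✓
  (0,5): δ = 63.75°  ·
  (0,6): δ = 158.32°  ·
  (1,2): δ = 146.82°  ·
  (1,3): δ = 81.56°  ·
  (1,4): δ = 24.69°  ✓
  (1,5): δ = 43.49°  ✓
  (1,6): δ = 138.06°  ·
  (2,3): δ = 114.74°  ·
  (2,4): δ = 57.87°  ·
  (2,5): δ = 10.31°  ✓
  (2,6): δ = 104.88°  ·
  (3,4): δ = 123.14°  ·
  (3,5): δ = 54.95°  ·
  (3,6): δ = 39.62°  ✓
  (4,5): δ = 111.82°  ·
  (4,6): δ = 17.24°  ✓
  (5,6): δ = 85.43°  ·
antipodal pairs: 6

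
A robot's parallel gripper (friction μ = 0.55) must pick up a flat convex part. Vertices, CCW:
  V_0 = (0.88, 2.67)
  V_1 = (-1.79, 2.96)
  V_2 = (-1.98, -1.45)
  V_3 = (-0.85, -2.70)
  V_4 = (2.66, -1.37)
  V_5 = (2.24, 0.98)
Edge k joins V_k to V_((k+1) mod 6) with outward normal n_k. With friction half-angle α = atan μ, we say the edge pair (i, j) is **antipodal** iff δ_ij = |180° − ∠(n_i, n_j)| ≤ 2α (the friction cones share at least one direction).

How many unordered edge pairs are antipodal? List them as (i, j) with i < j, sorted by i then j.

α = atan 0.55 = 28.81°;  2α = 57.62°
n_0 = (+0.1080, +0.9942)
n_1 = (-0.9991, +0.0430)
n_2 = (-0.7418, -0.6706)
n_3 = (+0.3543, -0.9351)
n_4 = (+0.9844, +0.1759)
n_5 = (+0.7791, +0.6269)
  (0,1): δ = 86.27°  ·
  (0,2): δ = 41.69°  ✓
  (0,3): δ = 26.95°  ✓
  (0,4): δ = 106.33°  ·
  (0,5): δ = 135.02°  ·
  (1,2): δ = 135.42°  ·
  (1,3): δ = 66.78°  ·
  (1,4): δ = 12.60°  ✓
  (1,5): δ = 41.29°  ✓
  (2,3): δ = 111.36°  ·
  (2,4): δ = 31.98°  ✓
  (2,5): δ = 3.29°  ✓
  (3,4): δ = 100.62°  ·
  (3,5): δ = 71.93°  ·
  (4,5): δ = 151.31°  ·
antipodal pairs: 6

count = 6; pairs: (0,2), (0,3), (1,4), (1,5), (2,4), (2,5)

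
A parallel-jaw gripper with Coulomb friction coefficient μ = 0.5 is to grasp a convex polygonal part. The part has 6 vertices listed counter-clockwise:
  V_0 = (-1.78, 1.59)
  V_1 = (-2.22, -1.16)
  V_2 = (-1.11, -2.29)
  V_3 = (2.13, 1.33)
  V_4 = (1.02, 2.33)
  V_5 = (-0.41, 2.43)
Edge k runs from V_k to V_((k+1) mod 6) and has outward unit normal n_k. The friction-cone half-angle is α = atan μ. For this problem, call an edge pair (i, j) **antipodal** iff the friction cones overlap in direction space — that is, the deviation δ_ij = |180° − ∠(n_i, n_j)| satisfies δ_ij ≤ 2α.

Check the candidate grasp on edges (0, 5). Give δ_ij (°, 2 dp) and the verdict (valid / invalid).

δ = 130.60°, invalid

α = atan 0.5 = 26.57°;  2α = 53.13°
edge 0: e_0 = (-0.44, -2.75);  n_0 = (-0.9874, +0.1580)
edge 5: e_5 = (-1.37, -0.84);  n_5 = (-0.5227, +0.8525)
∠(n_0, n_5) = 49.40°
δ = |180° − 49.40°| = 130.60°
130.60° > 2α = 53.13°  →  invalid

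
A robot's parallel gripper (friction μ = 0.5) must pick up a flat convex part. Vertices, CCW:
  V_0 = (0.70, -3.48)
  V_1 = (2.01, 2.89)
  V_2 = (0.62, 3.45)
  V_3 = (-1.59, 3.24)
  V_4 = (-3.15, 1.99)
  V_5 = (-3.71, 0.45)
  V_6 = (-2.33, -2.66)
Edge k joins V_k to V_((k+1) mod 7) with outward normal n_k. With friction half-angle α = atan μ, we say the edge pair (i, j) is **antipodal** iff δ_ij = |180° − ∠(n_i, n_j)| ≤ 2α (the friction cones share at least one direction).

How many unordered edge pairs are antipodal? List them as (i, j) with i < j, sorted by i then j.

count = 6; pairs: (0,3), (0,4), (0,5), (1,5), (1,6), (2,6)

α = atan 0.5 = 26.57°;  2α = 53.13°
n_0 = (+0.9795, -0.2014)
n_1 = (+0.3737, +0.9276)
n_2 = (-0.0946, +0.9955)
n_3 = (-0.6253, +0.7804)
n_4 = (-0.9398, +0.3417)
n_5 = (-0.9141, -0.4056)
n_6 = (-0.2612, -0.9653)
  (0,1): δ = 100.32°  ·
  (0,2): δ = 72.95°  ·
  (0,3): δ = 39.67°  ✓
  (0,4): δ = 8.36°  ✓
  (0,5): δ = 35.55°  ✓
  (0,6): δ = 86.48°  ·
  (1,2): δ = 152.63°  ·
  (1,3): δ = 119.35°  ·
  (1,4): δ = 88.04°  ·
  (1,5): δ = 44.13°  ✓
  (1,6): δ = 6.80°  ✓
  (2,3): δ = 146.72°  ·
  (2,4): δ = 115.41°  ·
  (2,5): δ = 71.50°  ·
  (2,6): δ = 20.57°  ✓
  (3,4): δ = 148.69°  ·
  (3,5): δ = 104.78°  ·
  (3,6): δ = 53.85°  ·
  (4,5): δ = 136.09°  ·
  (4,6): δ = 85.16°  ·
  (5,6): δ = 129.07°  ·
antipodal pairs: 6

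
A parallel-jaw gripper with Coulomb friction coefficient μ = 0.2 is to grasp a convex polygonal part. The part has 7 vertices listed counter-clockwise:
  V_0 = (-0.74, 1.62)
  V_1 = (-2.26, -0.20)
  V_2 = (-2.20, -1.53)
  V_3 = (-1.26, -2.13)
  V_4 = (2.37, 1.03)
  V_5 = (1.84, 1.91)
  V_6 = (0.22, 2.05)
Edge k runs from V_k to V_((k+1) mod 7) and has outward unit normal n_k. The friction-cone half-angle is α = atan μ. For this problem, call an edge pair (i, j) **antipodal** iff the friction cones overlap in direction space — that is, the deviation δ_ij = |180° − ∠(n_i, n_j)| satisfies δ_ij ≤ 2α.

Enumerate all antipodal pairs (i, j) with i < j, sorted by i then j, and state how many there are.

count = 2; pairs: (0,3), (3,6)

α = atan 0.2 = 11.31°;  2α = 22.62°
n_0 = (-0.7675, +0.6410)
n_1 = (-0.9990, -0.0451)
n_2 = (-0.5380, -0.8429)
n_3 = (+0.6566, -0.7542)
n_4 = (+0.8566, +0.5159)
n_5 = (+0.0861, +0.9963)
n_6 = (-0.4088, +0.9126)
  (0,1): δ = 137.55°  ·
  (0,2): δ = 82.68°  ·
  (0,3): δ = 9.09°  ✓
  (0,4): δ = 70.93°  ·
  (0,5): δ = 124.93°  ·
  (0,6): δ = 154.00°  ·
  (1,2): δ = 125.13°  ·
  (1,3): δ = 51.54°  ·
  (1,4): δ = 28.48°  ·
  (1,5): δ = 82.48°  ·
  (1,6): δ = 111.55°  ·
  (2,3): δ = 106.41°  ·
  (2,4): δ = 26.39°  ·
  (2,5): δ = 27.61°  ·
  (2,6): δ = 56.68°  ·
  (3,4): δ = 99.98°  ·
  (3,5): δ = 45.98°  ·
  (3,6): δ = 16.91°  ✓
  (4,5): δ = 126.00°  ·
  (4,6): δ = 96.93°  ·
  (5,6): δ = 150.93°  ·
antipodal pairs: 2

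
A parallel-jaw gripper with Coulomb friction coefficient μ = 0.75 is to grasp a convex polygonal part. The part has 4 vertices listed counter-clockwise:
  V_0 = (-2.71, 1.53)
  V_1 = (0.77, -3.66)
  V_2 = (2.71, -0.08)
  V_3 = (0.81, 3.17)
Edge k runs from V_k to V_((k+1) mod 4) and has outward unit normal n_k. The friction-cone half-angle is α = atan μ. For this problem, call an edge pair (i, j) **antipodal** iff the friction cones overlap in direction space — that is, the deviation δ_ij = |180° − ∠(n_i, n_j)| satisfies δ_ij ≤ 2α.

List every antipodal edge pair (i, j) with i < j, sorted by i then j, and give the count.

count = 3; pairs: (0,1), (0,2), (1,3)

α = atan 0.75 = 36.87°;  2α = 73.74°
n_0 = (-0.8306, -0.5569)
n_1 = (+0.8792, -0.4764)
n_2 = (+0.8633, +0.5047)
n_3 = (-0.4223, +0.9064)
  (0,1): δ = 62.30°  ✓
  (0,2): δ = 3.53°  ✓
  (0,3): δ = 81.14°  ·
  (1,2): δ = 121.24°  ·
  (1,3): δ = 36.57°  ✓
  (2,3): δ = 95.33°  ·
antipodal pairs: 3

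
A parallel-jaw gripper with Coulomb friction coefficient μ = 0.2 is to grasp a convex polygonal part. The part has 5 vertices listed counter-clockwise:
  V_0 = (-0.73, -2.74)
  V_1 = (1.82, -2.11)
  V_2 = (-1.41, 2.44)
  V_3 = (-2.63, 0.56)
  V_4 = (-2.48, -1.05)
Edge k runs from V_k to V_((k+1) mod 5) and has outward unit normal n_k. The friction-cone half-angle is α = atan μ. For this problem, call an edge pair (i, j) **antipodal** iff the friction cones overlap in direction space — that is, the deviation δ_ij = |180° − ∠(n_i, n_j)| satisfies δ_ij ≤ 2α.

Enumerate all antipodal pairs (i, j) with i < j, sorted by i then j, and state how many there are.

count = 1; pairs: (1,4)

α = atan 0.2 = 11.31°;  2α = 22.62°
n_0 = (+0.2398, -0.9708)
n_1 = (+0.8154, +0.5789)
n_2 = (-0.8389, +0.5444)
n_3 = (-0.9957, -0.0928)
n_4 = (-0.6947, -0.7193)
  (0,1): δ = 68.51°  ·
  (0,2): δ = 43.14°  ·
  (0,3): δ = 81.45°  ·
  (0,4): δ = 122.12°  ·
  (1,2): δ = 68.35°  ·
  (1,3): δ = 30.05°  ·
  (1,4): δ = 10.63°  ✓
  (2,3): δ = 141.70°  ·
  (2,4): δ = 101.02°  ·
  (3,4): δ = 139.32°  ·
antipodal pairs: 1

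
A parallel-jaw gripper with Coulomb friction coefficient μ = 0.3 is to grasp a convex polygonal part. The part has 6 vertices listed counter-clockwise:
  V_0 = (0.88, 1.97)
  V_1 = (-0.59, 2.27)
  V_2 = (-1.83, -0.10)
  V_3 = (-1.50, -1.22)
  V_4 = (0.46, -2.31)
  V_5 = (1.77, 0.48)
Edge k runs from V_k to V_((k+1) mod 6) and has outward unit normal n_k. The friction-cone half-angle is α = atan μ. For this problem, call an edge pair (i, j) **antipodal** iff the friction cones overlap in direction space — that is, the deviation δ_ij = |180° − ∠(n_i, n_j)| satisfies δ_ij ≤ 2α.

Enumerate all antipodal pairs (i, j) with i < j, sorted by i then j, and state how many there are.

count = 4; pairs: (0,3), (1,4), (2,5), (3,5)

α = atan 0.3 = 16.70°;  2α = 33.40°
n_0 = (+0.2000, +0.9798)
n_1 = (-0.8861, +0.4636)
n_2 = (-0.9592, -0.2826)
n_3 = (-0.4860, -0.8739)
n_4 = (+0.9052, -0.4250)
n_5 = (+0.8585, +0.5128)
  (0,1): δ = 106.08°  ·
  (0,2): δ = 62.05°  ·
  (0,3): δ = 17.54°  ✓
  (0,4): δ = 76.38°  ·
  (0,5): δ = 132.39°  ·
  (1,2): δ = 135.96°  ·
  (1,3): δ = 91.46°  ·
  (1,4): δ = 2.47°  ✓
  (1,5): δ = 58.47°  ·
  (2,3): δ = 135.50°  ·
  (2,4): δ = 41.57°  ·
  (2,5): δ = 14.43°  ✓
  (3,4): δ = 86.07°  ·
  (3,5): δ = 30.07°  ✓
  (4,5): δ = 124.00°  ·
antipodal pairs: 4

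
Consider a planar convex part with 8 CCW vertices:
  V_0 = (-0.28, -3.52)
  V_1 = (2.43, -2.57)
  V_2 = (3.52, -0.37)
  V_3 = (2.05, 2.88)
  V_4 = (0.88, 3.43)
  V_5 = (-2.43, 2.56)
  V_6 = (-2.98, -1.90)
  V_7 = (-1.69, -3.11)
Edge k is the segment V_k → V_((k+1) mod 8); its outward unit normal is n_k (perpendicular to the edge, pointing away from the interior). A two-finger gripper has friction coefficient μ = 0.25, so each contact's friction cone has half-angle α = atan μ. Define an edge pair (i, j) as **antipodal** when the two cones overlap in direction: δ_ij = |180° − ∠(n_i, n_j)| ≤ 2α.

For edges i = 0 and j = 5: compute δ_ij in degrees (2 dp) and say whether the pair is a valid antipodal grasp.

δ = 63.65°, invalid

α = atan 0.25 = 14.04°;  2α = 28.07°
edge 0: e_0 = (+2.71, +0.95);  n_0 = (+0.3308, -0.9437)
edge 5: e_5 = (-0.55, -4.46);  n_5 = (-0.9925, +0.1224)
∠(n_0, n_5) = 116.35°
δ = |180° − 116.35°| = 63.65°
63.65° > 2α = 28.07°  →  invalid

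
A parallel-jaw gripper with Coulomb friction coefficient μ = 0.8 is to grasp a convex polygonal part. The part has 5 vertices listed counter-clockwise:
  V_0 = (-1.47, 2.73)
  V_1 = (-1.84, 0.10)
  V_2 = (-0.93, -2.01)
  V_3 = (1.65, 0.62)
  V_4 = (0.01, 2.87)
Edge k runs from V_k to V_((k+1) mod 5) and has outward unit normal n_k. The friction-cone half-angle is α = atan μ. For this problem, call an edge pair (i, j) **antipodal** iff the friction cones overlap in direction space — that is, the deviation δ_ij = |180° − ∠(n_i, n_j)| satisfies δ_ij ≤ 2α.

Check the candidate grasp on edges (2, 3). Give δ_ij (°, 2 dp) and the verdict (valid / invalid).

α = atan 0.8 = 38.66°;  2α = 77.32°
edge 2: e_2 = (+2.58, +2.63);  n_2 = (+0.7139, -0.7003)
edge 3: e_3 = (-1.64, +2.25);  n_3 = (+0.8081, +0.5890)
∠(n_2, n_3) = 80.54°
δ = |180° − 80.54°| = 99.46°
99.46° > 2α = 77.32°  →  invalid

δ = 99.46°, invalid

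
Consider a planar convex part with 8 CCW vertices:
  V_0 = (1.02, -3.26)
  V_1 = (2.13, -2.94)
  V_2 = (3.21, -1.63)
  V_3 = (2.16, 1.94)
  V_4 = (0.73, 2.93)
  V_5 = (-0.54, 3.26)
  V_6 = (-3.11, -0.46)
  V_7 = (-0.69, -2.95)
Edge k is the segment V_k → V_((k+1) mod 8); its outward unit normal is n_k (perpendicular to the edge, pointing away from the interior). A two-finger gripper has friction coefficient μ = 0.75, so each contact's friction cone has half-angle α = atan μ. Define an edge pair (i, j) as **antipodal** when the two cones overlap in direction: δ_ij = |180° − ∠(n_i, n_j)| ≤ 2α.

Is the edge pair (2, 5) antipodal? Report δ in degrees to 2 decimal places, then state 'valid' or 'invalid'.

δ = 51.03°, valid

α = atan 0.75 = 36.87°;  2α = 73.74°
edge 2: e_2 = (-1.05, +3.57);  n_2 = (+0.9594, +0.2822)
edge 5: e_5 = (-2.57, -3.72);  n_5 = (-0.8227, +0.5684)
∠(n_2, n_5) = 128.97°
δ = |180° − 128.97°| = 51.03°
51.03° ≤ 2α = 73.74°  →  valid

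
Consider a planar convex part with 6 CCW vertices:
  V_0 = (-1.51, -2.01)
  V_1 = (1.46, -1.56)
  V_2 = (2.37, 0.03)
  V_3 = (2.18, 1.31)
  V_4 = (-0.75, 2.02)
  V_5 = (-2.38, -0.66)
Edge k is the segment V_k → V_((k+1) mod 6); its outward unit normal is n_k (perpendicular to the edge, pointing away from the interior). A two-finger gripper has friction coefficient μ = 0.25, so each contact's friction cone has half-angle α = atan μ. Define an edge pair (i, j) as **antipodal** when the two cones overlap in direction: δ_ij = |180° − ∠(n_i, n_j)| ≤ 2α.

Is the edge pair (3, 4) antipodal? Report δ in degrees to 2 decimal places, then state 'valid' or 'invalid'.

δ = 107.69°, invalid

α = atan 0.25 = 14.04°;  2α = 28.07°
edge 3: e_3 = (-2.93, +0.71);  n_3 = (+0.2355, +0.9719)
edge 4: e_4 = (-1.63, -2.68);  n_4 = (-0.8544, +0.5196)
∠(n_3, n_4) = 72.31°
δ = |180° − 72.31°| = 107.69°
107.69° > 2α = 28.07°  →  invalid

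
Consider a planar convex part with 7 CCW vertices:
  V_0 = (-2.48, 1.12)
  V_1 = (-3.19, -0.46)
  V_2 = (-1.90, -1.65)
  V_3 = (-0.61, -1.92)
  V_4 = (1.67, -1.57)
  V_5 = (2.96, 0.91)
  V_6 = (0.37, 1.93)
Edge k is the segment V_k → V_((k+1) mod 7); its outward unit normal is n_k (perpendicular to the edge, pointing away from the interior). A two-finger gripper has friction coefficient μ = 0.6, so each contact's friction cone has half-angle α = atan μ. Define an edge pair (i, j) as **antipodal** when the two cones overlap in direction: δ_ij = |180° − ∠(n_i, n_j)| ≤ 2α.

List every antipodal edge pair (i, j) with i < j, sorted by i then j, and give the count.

α = atan 0.6 = 30.96°;  2α = 61.93°
n_0 = (-0.9121, +0.4099)
n_1 = (-0.6780, -0.7350)
n_2 = (-0.2049, -0.9788)
n_3 = (+0.1517, -0.9884)
n_4 = (+0.8872, -0.4615)
n_5 = (+0.3664, +0.9304)
n_6 = (-0.2734, +0.9619)
  (0,1): δ = 108.49°  ·
  (0,2): δ = 77.62°  ·
  (0,3): δ = 57.08°  ✓
  (0,4): δ = 3.28°  ✓
  (0,5): δ = 92.70°  ·
  (0,6): δ = 130.06°  ·
  (1,2): δ = 149.13°  ·
  (1,3): δ = 128.58°  ·
  (1,4): δ = 74.79°  ·
  (1,5): δ = 21.20°  ✓
  (1,6): δ = 58.56°  ✓
  (2,3): δ = 159.45°  ·
  (2,4): δ = 105.66°  ·
  (2,5): δ = 9.67°  ✓
  (2,6): δ = 27.69°  ✓
  (3,4): δ = 126.21°  ·
  (3,5): δ = 30.22°  ✓
  (3,6): δ = 7.14°  ✓
  (4,5): δ = 84.01°  ·
  (4,6): δ = 46.65°  ✓
  (5,6): δ = 142.64°  ·
antipodal pairs: 9

count = 9; pairs: (0,3), (0,4), (1,5), (1,6), (2,5), (2,6), (3,5), (3,6), (4,6)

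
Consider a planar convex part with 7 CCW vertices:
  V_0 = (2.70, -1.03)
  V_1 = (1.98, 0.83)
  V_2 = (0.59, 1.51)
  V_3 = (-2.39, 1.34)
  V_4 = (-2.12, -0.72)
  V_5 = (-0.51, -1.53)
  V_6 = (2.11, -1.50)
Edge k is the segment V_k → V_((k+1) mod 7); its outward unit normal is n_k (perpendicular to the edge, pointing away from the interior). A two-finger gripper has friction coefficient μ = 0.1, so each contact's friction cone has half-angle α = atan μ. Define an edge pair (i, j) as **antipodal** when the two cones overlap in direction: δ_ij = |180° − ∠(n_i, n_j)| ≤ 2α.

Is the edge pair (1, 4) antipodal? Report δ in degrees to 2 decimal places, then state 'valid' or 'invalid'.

δ = 0.64°, valid

α = atan 0.1 = 5.71°;  2α = 11.42°
edge 1: e_1 = (-1.39, +0.68);  n_1 = (+0.4394, +0.8983)
edge 4: e_4 = (+1.61, -0.81);  n_4 = (-0.4494, -0.8933)
∠(n_1, n_4) = 179.36°
δ = |180° − 179.36°| = 0.64°
0.64° ≤ 2α = 11.42°  →  valid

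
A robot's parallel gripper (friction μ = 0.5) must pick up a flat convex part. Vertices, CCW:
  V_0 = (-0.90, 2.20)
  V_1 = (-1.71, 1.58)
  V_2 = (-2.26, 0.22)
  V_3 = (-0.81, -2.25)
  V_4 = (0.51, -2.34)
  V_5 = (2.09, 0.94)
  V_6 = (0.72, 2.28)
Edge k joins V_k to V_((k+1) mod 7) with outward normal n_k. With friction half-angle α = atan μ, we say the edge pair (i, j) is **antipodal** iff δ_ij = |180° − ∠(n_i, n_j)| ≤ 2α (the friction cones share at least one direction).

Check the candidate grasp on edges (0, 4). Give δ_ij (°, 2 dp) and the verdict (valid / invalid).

α = atan 0.5 = 26.57°;  2α = 53.13°
edge 0: e_0 = (-0.81, -0.62);  n_0 = (-0.6078, +0.7941)
edge 4: e_4 = (+1.58, +3.28);  n_4 = (+0.9009, -0.4340)
∠(n_0, n_4) = 153.15°
δ = |180° − 153.15°| = 26.85°
26.85° ≤ 2α = 53.13°  →  valid

δ = 26.85°, valid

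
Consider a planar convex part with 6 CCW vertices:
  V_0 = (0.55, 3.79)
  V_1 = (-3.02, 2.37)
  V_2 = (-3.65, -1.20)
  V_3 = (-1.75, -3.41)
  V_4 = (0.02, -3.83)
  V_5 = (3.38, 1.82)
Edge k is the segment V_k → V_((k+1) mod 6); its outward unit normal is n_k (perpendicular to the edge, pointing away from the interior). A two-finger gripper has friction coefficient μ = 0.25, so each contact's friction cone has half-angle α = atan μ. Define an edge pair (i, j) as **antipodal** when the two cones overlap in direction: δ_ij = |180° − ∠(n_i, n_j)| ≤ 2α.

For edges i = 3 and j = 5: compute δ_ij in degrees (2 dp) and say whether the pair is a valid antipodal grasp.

δ = 21.49°, valid

α = atan 0.25 = 14.04°;  2α = 28.07°
edge 3: e_3 = (+1.77, -0.42);  n_3 = (-0.2309, -0.9730)
edge 5: e_5 = (-2.83, +1.97);  n_5 = (+0.5713, +0.8207)
∠(n_3, n_5) = 158.51°
δ = |180° − 158.51°| = 21.49°
21.49° ≤ 2α = 28.07°  →  valid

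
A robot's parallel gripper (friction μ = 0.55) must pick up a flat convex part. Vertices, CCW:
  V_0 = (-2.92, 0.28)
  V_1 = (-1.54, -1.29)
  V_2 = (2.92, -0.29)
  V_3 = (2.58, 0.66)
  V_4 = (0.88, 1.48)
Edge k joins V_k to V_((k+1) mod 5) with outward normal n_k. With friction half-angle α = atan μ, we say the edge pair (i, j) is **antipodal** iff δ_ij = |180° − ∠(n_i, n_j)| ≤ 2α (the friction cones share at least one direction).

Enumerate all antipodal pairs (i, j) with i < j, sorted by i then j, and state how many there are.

α = atan 0.55 = 28.81°;  2α = 57.62°
n_0 = (-0.7511, -0.6602)
n_1 = (+0.2188, -0.9758)
n_2 = (+0.9415, +0.3370)
n_3 = (+0.4345, +0.9007)
n_4 = (-0.3011, +0.9536)
  (0,1): δ = 118.68°  ·
  (0,2): δ = 21.62°  ✓
  (0,3): δ = 22.93°  ✓
  (0,4): δ = 66.21°  ·
  (1,2): δ = 82.95°  ·
  (1,3): δ = 38.39°  ✓
  (1,4): δ = 4.89°  ✓
  (2,3): δ = 135.44°  ·
  (2,4): δ = 92.17°  ·
  (3,4): δ = 136.72°  ·
antipodal pairs: 4

count = 4; pairs: (0,2), (0,3), (1,3), (1,4)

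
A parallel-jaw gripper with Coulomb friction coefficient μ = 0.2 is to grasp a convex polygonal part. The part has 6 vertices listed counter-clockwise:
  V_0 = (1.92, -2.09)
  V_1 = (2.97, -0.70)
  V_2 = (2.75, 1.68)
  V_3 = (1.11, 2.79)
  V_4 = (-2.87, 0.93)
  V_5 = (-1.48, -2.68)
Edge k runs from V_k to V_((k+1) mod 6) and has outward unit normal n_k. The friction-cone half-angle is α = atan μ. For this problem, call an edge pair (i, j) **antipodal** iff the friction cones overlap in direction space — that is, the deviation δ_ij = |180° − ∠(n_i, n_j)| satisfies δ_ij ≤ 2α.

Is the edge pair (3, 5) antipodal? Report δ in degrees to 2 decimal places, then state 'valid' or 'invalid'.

α = atan 0.2 = 11.31°;  2α = 22.62°
edge 3: e_3 = (-3.98, -1.86);  n_3 = (-0.4234, +0.9060)
edge 5: e_5 = (+3.40, +0.59);  n_5 = (+0.1710, -0.9853)
∠(n_3, n_5) = 164.80°
δ = |180° − 164.80°| = 15.20°
15.20° ≤ 2α = 22.62°  →  valid

δ = 15.20°, valid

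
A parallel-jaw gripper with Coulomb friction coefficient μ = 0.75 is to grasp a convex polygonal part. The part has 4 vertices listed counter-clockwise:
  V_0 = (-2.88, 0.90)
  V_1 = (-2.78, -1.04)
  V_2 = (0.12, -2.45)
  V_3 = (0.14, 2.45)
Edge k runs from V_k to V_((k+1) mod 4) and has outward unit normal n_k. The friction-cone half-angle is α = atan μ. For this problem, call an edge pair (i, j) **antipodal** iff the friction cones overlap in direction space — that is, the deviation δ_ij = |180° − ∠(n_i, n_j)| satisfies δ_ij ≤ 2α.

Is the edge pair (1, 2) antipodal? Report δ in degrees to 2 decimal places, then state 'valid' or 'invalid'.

δ = 64.30°, valid

α = atan 0.75 = 36.87°;  2α = 73.74°
edge 1: e_1 = (+2.90, -1.41);  n_1 = (-0.4373, -0.8993)
edge 2: e_2 = (+0.02, +4.90);  n_2 = (+1.0000, -0.0041)
∠(n_1, n_2) = 115.70°
δ = |180° − 115.70°| = 64.30°
64.30° ≤ 2α = 73.74°  →  valid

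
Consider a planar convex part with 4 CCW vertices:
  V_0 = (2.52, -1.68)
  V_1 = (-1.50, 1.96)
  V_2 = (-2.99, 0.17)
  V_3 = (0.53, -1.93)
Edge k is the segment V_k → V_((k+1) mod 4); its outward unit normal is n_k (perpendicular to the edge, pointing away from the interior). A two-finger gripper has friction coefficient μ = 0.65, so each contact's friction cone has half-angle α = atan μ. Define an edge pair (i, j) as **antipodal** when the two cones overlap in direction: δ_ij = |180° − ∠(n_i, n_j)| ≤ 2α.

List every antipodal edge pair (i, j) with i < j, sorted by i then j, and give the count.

count = 3; pairs: (0,2), (0,3), (1,3)

α = atan 0.65 = 33.02°;  2α = 66.05°
n_0 = (+0.6712, +0.7413)
n_1 = (-0.7686, +0.6398)
n_2 = (-0.5123, -0.8588)
n_3 = (+0.1246, -0.9922)
  (0,1): δ = 87.61°  ·
  (0,2): δ = 11.34°  ✓
  (0,3): δ = 49.32°  ✓
  (1,2): δ = 81.05°  ·
  (1,3): δ = 43.07°  ✓
  (2,3): δ = 142.02°  ·
antipodal pairs: 3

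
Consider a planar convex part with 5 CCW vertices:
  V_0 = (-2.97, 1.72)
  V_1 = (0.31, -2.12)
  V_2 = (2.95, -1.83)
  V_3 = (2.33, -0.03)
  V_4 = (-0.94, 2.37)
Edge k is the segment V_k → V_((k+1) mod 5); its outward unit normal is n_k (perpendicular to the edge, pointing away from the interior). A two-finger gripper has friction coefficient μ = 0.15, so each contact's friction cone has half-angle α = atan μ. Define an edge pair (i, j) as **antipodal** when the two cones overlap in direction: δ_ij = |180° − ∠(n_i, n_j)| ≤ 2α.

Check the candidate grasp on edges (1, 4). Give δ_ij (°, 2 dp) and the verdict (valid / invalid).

α = atan 0.15 = 8.53°;  2α = 17.06°
edge 1: e_1 = (+2.64, +0.29);  n_1 = (+0.1092, -0.9940)
edge 4: e_4 = (-2.03, -0.65);  n_4 = (-0.3049, +0.9524)
∠(n_1, n_4) = 168.51°
δ = |180° − 168.51°| = 11.49°
11.49° ≤ 2α = 17.06°  →  valid

δ = 11.49°, valid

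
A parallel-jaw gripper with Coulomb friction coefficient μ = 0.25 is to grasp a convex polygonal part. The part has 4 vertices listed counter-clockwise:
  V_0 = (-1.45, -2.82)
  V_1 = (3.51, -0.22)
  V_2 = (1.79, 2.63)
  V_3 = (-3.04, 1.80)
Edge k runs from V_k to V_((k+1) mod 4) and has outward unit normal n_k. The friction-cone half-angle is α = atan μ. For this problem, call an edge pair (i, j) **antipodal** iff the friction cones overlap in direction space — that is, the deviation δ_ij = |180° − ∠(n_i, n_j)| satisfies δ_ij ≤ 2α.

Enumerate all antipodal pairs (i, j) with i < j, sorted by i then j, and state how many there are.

α = atan 0.25 = 14.04°;  2α = 28.07°
n_0 = (+0.4643, -0.8857)
n_1 = (+0.8562, +0.5167)
n_2 = (-0.1694, +0.9856)
n_3 = (-0.9456, -0.3254)
  (0,1): δ = 86.55°  ·
  (0,2): δ = 17.91°  ✓
  (0,3): δ = 81.33°  ·
  (1,2): δ = 111.36°  ·
  (1,3): δ = 12.12°  ✓
  (2,3): δ = 80.76°  ·
antipodal pairs: 2

count = 2; pairs: (0,2), (1,3)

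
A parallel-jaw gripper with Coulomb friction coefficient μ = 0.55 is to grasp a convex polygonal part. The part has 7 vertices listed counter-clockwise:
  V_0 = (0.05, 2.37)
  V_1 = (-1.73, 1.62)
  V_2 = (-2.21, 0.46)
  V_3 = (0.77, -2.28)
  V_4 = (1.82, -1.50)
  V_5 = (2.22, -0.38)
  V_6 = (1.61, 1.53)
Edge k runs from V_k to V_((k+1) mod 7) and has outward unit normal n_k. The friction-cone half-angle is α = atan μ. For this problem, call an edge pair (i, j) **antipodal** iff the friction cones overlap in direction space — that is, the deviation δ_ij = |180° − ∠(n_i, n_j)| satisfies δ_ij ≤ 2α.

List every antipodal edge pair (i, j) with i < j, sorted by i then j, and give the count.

count = 7; pairs: (0,3), (0,4), (1,3), (1,4), (1,5), (2,5), (2,6)

α = atan 0.55 = 28.81°;  2α = 57.62°
n_0 = (-0.3883, +0.9215)
n_1 = (-0.9240, +0.3824)
n_2 = (-0.6768, -0.7361)
n_3 = (+0.5963, -0.8027)
n_4 = (+0.9417, -0.3363)
n_5 = (+0.9526, +0.3042)
n_6 = (+0.4741, +0.8805)
  (0,1): δ = 135.33°  ·
  (0,2): δ = 65.45°  ·
  (0,3): δ = 13.76°  ✓
  (0,4): δ = 47.50°  ✓
  (0,5): δ = 84.86°  ·
  (0,6): δ = 128.85°  ·
  (1,2): δ = 110.12°  ·
  (1,3): δ = 30.91°  ✓
  (1,4): δ = 2.83°  ✓
  (1,5): δ = 40.19°  ✓
  (1,6): δ = 84.18°  ·
  (2,3): δ = 100.80°  ·
  (2,4): δ = 67.06°  ·
  (2,5): δ = 29.69°  ✓
  (2,6): δ = 14.30°  ✓
  (3,4): δ = 146.26°  ·
  (3,5): δ = 108.90°  ·
  (3,6): δ = 64.91°  ·
  (4,5): δ = 142.63°  ·
  (4,6): δ = 98.65°  ·
  (5,6): δ = 136.01°  ·
antipodal pairs: 7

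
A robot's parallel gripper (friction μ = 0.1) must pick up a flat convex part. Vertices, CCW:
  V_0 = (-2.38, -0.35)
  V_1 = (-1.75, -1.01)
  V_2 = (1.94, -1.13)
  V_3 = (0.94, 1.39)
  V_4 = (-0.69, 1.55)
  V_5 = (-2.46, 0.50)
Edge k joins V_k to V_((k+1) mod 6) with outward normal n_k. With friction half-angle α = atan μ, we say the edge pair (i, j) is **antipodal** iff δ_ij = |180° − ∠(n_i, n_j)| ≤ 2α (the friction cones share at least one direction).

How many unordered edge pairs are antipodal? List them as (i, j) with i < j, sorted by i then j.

count = 1; pairs: (1,3)

α = atan 0.1 = 5.71°;  2α = 11.42°
n_0 = (-0.7234, -0.6905)
n_1 = (-0.0325, -0.9995)
n_2 = (+0.9295, +0.3688)
n_3 = (+0.0977, +0.9952)
n_4 = (-0.5102, +0.8601)
n_5 = (-0.9956, -0.0937)
  (0,1): δ = 135.53°  ·
  (0,2): δ = 22.02°  ·
  (0,3): δ = 40.73°  ·
  (0,4): δ = 77.01°  ·
  (0,5): δ = 141.71°  ·
  (1,2): δ = 66.49°  ·
  (1,3): δ = 3.74°  ✓
  (1,4): δ = 32.54°  ·
  (1,5): δ = 97.24°  ·
  (2,3): δ = 117.25°  ·
  (2,4): δ = 80.97°  ·
  (2,5): δ = 16.27°  ·
  (3,4): δ = 143.72°  ·
  (3,5): δ = 79.02°  ·
  (4,5): δ = 115.30°  ·
antipodal pairs: 1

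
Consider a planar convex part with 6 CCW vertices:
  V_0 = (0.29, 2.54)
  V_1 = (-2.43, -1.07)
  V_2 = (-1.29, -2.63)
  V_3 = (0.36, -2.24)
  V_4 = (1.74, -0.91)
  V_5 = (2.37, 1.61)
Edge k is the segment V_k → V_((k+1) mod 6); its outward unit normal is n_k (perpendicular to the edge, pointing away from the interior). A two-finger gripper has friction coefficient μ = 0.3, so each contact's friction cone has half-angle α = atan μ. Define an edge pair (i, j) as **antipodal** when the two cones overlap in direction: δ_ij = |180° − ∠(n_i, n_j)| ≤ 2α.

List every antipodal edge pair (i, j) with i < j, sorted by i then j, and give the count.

count = 3; pairs: (0,3), (0,4), (1,5)

α = atan 0.3 = 16.70°;  2α = 33.40°
n_0 = (-0.7987, +0.6018)
n_1 = (-0.8074, -0.5900)
n_2 = (+0.2300, -0.9732)
n_3 = (+0.6939, -0.7200)
n_4 = (+0.9701, -0.2425)
n_5 = (+0.4082, +0.9129)
  (0,1): δ = 106.85°  ·
  (0,2): δ = 39.70°  ·
  (0,3): δ = 9.06°  ✓
  (0,4): δ = 22.96°  ✓
  (0,5): δ = 102.91°  ·
  (1,2): δ = 112.86°  ·
  (1,3): δ = 82.22°  ·
  (1,4): δ = 50.19°  ·
  (1,5): δ = 29.75°  ✓
  (2,3): δ = 149.36°  ·
  (2,4): δ = 117.33°  ·
  (2,5): δ = 37.39°  ·
  (3,4): δ = 147.98°  ·
  (3,5): δ = 68.03°  ·
  (4,5): δ = 100.05°  ·
antipodal pairs: 3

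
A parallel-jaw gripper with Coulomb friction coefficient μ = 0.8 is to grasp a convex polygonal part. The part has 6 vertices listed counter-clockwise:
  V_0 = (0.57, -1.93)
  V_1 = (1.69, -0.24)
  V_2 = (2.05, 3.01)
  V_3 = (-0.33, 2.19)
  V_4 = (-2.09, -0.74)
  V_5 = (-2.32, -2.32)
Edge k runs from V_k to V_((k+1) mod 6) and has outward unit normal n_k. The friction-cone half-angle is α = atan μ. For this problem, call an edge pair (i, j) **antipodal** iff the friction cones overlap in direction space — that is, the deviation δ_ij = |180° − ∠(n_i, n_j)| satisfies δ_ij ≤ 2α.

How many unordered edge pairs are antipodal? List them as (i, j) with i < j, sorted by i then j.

count = 9; pairs: (0,2), (0,3), (0,4), (1,2), (1,3), (1,4), (2,5), (3,5), (4,5)

α = atan 0.8 = 38.66°;  2α = 77.32°
n_0 = (+0.8336, -0.5524)
n_1 = (+0.9939, -0.1101)
n_2 = (-0.3257, +0.9455)
n_3 = (-0.8572, +0.5149)
n_4 = (-0.9896, +0.1441)
n_5 = (+0.1337, -0.9910)
  (0,1): δ = 152.79°  ·
  (0,2): δ = 37.46°  ✓
  (0,3): δ = 2.54°  ✓
  (0,4): δ = 25.25°  ✓
  (0,5): δ = 131.22°  ·
  (1,2): δ = 64.67°  ✓
  (1,3): δ = 24.67°  ✓
  (1,4): δ = 1.96°  ✓
  (1,5): δ = 104.01°  ·
  (2,3): δ = 140.00°  ·
  (2,4): δ = 117.29°  ·
  (2,5): δ = 11.33°  ✓
  (3,4): δ = 157.29°  ·
  (3,5): δ = 51.32°  ✓
  (4,5): δ = 74.03°  ✓
antipodal pairs: 9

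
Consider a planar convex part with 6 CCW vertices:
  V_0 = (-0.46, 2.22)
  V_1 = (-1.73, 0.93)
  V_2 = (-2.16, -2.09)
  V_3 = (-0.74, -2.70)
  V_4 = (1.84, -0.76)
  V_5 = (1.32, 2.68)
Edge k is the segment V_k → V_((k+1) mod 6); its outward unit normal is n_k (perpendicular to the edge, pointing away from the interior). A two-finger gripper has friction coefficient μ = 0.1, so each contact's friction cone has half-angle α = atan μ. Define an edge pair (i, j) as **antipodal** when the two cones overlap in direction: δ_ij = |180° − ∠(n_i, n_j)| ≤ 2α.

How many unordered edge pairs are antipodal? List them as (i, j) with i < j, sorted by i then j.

count = 1; pairs: (0,3)

α = atan 0.1 = 5.71°;  2α = 11.42°
n_0 = (-0.7126, +0.7016)
n_1 = (-0.9900, +0.1410)
n_2 = (-0.3947, -0.9188)
n_3 = (+0.6010, -0.7993)
n_4 = (+0.9888, +0.1495)
n_5 = (-0.2502, +0.9682)
  (0,1): δ = 143.55°  ·
  (0,2): δ = 68.69°  ·
  (0,3): δ = 8.51°  ✓
  (0,4): δ = 53.15°  ·
  (0,5): δ = 149.04°  ·
  (1,2): δ = 105.14°  ·
  (1,3): δ = 44.96°  ·
  (1,4): δ = 16.70°  ·
  (1,5): δ = 112.59°  ·
  (2,3): δ = 119.81°  ·
  (2,4): δ = 58.16°  ·
  (2,5): δ = 37.74°  ·
  (3,4): δ = 118.34°  ·
  (3,5): δ = 22.45°  ·
  (4,5): δ = 84.11°  ·
antipodal pairs: 1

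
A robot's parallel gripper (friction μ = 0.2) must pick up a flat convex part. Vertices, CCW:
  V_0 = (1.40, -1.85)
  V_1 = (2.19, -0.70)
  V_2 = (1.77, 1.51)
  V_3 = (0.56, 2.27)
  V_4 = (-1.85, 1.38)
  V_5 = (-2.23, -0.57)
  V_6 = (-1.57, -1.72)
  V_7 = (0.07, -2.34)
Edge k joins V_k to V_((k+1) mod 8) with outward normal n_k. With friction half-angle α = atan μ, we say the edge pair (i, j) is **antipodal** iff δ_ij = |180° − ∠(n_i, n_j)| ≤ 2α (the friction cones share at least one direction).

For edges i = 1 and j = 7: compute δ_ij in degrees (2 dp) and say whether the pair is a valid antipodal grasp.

α = atan 0.2 = 11.31°;  2α = 22.62°
edge 1: e_1 = (-0.42, +2.21);  n_1 = (+0.9824, +0.1867)
edge 7: e_7 = (+1.33, +0.49);  n_7 = (+0.3457, -0.9383)
∠(n_1, n_7) = 80.54°
δ = |180° − 80.54°| = 99.46°
99.46° > 2α = 22.62°  →  invalid

δ = 99.46°, invalid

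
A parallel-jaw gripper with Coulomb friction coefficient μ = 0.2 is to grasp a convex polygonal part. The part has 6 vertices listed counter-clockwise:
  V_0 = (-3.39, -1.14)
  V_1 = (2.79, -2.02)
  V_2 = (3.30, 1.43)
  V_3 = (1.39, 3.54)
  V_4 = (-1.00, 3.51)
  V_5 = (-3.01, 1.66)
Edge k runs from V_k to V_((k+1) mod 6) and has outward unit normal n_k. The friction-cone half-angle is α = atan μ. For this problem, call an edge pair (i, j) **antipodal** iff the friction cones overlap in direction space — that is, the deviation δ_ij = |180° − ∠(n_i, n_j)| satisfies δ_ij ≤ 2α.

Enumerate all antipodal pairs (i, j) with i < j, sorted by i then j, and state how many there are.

count = 2; pairs: (0,3), (1,5)

α = atan 0.2 = 11.31°;  2α = 22.62°
n_0 = (-0.1410, -0.9900)
n_1 = (+0.9892, -0.1462)
n_2 = (+0.7414, +0.6711)
n_3 = (-0.0126, +0.9999)
n_4 = (-0.6772, +0.7358)
n_5 = (-0.9909, +0.1345)
  (0,1): δ = 90.30°  ·
  (0,2): δ = 39.74°  ·
  (0,3): δ = 8.82°  ✓
  (0,4): δ = 50.73°  ·
  (0,5): δ = 90.38°  ·
  (1,2): δ = 129.44°  ·
  (1,3): δ = 80.87°  ·
  (1,4): δ = 38.96°  ·
  (1,5): δ = 0.68°  ✓
  (2,3): δ = 131.43°  ·
  (2,4): δ = 89.53°  ·
  (2,5): δ = 49.88°  ·
  (3,4): δ = 138.09°  ·
  (3,5): δ = 98.45°  ·
  (4,5): δ = 140.36°  ·
antipodal pairs: 2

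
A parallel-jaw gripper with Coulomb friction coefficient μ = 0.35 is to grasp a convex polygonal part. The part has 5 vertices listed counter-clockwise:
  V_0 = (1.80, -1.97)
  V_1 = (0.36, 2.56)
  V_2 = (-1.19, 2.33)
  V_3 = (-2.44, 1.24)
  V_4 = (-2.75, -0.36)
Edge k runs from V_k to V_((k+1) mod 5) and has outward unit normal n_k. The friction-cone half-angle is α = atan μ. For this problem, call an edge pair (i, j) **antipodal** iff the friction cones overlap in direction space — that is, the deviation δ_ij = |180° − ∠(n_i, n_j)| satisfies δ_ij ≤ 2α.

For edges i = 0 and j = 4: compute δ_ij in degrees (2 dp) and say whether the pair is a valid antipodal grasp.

α = atan 0.35 = 19.29°;  2α = 38.58°
edge 0: e_0 = (-1.44, +4.53);  n_0 = (+0.9530, +0.3029)
edge 4: e_4 = (+4.55, -1.61);  n_4 = (-0.3336, -0.9427)
∠(n_0, n_4) = 127.12°
δ = |180° − 127.12°| = 52.88°
52.88° > 2α = 38.58°  →  invalid

δ = 52.88°, invalid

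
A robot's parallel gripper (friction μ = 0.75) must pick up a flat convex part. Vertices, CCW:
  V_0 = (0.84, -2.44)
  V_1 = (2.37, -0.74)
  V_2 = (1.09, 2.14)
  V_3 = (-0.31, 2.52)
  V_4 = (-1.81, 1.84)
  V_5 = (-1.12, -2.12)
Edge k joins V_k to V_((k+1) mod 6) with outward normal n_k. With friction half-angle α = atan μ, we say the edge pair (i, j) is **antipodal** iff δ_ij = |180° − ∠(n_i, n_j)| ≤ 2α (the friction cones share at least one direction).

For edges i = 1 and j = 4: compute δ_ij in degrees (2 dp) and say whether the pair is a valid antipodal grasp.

α = atan 0.75 = 36.87°;  2α = 73.74°
edge 1: e_1 = (-1.28, +2.88);  n_1 = (+0.9138, +0.4061)
edge 4: e_4 = (+0.69, -3.96);  n_4 = (-0.9852, -0.1717)
∠(n_1, n_4) = 165.92°
δ = |180° − 165.92°| = 14.08°
14.08° ≤ 2α = 73.74°  →  valid

δ = 14.08°, valid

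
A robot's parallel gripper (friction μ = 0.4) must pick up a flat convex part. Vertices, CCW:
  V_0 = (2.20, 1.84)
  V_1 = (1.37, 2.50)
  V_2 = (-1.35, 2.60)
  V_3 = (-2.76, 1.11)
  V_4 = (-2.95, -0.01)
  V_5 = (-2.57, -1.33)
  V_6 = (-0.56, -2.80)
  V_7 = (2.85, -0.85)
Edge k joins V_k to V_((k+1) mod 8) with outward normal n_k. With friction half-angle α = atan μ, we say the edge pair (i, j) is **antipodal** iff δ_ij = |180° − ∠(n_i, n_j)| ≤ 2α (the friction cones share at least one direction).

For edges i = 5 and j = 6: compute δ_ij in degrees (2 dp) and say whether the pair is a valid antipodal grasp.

δ = 114.06°, invalid

α = atan 0.4 = 21.80°;  2α = 43.60°
edge 5: e_5 = (+2.01, -1.47);  n_5 = (-0.5903, -0.8072)
edge 6: e_6 = (+3.41, +1.95);  n_6 = (+0.4964, -0.8681)
∠(n_5, n_6) = 65.94°
δ = |180° − 65.94°| = 114.06°
114.06° > 2α = 43.60°  →  invalid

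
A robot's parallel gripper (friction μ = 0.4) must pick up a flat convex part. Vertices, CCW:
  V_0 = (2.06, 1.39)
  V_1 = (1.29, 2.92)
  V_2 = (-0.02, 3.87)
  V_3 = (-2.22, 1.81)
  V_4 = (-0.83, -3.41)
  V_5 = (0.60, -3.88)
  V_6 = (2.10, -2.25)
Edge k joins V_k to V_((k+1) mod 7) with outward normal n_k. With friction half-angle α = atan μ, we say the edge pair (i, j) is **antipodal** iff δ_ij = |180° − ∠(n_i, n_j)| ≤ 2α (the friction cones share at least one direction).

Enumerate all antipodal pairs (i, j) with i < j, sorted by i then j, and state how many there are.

α = atan 0.4 = 21.80°;  2α = 43.60°
n_0 = (+0.8933, +0.4495)
n_1 = (+0.5871, +0.8095)
n_2 = (-0.6835, +0.7300)
n_3 = (-0.9663, -0.2573)
n_4 = (-0.3122, -0.9500)
n_5 = (+0.7358, -0.6772)
n_6 = (+0.9999, +0.0110)
  (0,1): δ = 152.66°  ·
  (0,2): δ = 73.60°  ·
  (0,3): δ = 11.80°  ✓
  (0,4): δ = 45.09°  ·
  (0,5): δ = 110.66°  ·
  (0,6): δ = 153.91°  ·
  (1,2): δ = 100.93°  ·
  (1,3): δ = 39.14°  ✓
  (1,4): δ = 17.76°  ✓
  (1,5): δ = 83.33°  ·
  (1,6): δ = 126.58°  ·
  (2,3): δ = 118.21°  ·
  (2,4): δ = 61.31°  ·
  (2,5): δ = 4.26°  ✓
  (2,6): δ = 47.51°  ·
  (3,4): δ = 123.11°  ·
  (3,5): δ = 57.53°  ·
  (3,6): δ = 14.28°  ✓
  (4,5): δ = 114.43°  ·
  (4,6): δ = 71.18°  ·
  (5,6): δ = 136.75°  ·
antipodal pairs: 5

count = 5; pairs: (0,3), (1,3), (1,4), (2,5), (3,6)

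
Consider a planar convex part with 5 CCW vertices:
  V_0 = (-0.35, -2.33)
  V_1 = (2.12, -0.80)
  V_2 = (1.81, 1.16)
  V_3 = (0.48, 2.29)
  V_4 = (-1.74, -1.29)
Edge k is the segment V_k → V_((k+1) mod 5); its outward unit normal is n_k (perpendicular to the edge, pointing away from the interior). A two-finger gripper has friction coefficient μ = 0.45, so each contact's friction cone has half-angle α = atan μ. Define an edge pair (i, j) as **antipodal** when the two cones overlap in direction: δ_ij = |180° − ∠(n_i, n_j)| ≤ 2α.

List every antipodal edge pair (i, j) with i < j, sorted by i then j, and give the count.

count = 4; pairs: (0,3), (1,3), (1,4), (2,4)

α = atan 0.45 = 24.23°;  2α = 48.46°
n_0 = (+0.5266, -0.8501)
n_1 = (+0.9877, +0.1562)
n_2 = (+0.6475, +0.7621)
n_3 = (-0.8499, +0.5270)
n_4 = (-0.5991, -0.8007)
  (0,1): δ = 112.79°  ·
  (0,2): δ = 72.13°  ·
  (0,3): δ = 26.42°  ✓
  (0,4): δ = 111.42°  ·
  (1,2): δ = 139.34°  ·
  (1,3): δ = 40.79°  ✓
  (1,4): δ = 44.21°  ✓
  (2,3): δ = 81.45°  ·
  (2,4): δ = 3.55°  ✓
  (3,4): δ = 95.00°  ·
antipodal pairs: 4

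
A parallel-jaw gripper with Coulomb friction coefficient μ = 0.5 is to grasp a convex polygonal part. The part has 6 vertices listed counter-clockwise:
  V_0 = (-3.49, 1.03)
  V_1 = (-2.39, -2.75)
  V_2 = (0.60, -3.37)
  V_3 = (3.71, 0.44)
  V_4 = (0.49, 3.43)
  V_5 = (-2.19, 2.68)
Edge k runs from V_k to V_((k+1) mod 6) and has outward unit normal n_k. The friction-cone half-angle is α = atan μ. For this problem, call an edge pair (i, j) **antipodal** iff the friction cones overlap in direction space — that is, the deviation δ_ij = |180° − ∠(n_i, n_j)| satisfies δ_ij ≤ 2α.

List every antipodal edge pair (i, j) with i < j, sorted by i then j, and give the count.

count = 5; pairs: (0,3), (1,3), (1,4), (2,4), (2,5)

α = atan 0.5 = 26.57°;  2α = 53.13°
n_0 = (-0.9602, -0.2794)
n_1 = (-0.2030, -0.9792)
n_2 = (+0.7747, -0.6324)
n_3 = (+0.6805, +0.7328)
n_4 = (-0.2695, +0.9630)
n_5 = (-0.7855, +0.6189)
  (0,1): δ = 117.94°  ·
  (0,2): δ = 55.45°  ·
  (0,3): δ = 30.90°  ✓
  (0,4): δ = 89.41°  ·
  (0,5): δ = 125.54°  ·
  (1,2): δ = 117.51°  ·
  (1,3): δ = 31.16°  ✓
  (1,4): δ = 27.35°  ✓
  (1,5): δ = 63.48°  ·
  (2,3): δ = 93.66°  ·
  (2,4): δ = 35.14°  ✓
  (2,5): δ = 0.99°  ✓
  (3,4): δ = 121.49°  ·
  (3,5): δ = 85.35°  ·
  (4,5): δ = 143.87°  ·
antipodal pairs: 5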